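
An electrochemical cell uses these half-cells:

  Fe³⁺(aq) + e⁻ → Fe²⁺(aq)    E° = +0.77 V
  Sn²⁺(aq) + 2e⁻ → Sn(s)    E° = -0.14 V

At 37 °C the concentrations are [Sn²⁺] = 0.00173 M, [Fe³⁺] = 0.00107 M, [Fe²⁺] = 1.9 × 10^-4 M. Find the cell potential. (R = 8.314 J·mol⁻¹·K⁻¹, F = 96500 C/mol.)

1.04 V

The Fe³⁺/Fe²⁺ couple has the higher reduction potential and acts as the cathode, so E°_cell = +0.77 − (-0.14) = 0.91 V.
Balancing electrons gives n = 2; the reaction quotient is Q = [Sn²⁺]·[Fe²⁺]^2/[Fe³⁺]^2 = 5.45 × 10^-5.
E = E° − (RT/nF) ln Q = 0.91 − (8.314×310)/(2×96500) × (-9.816) = 0.910 + 0.131 = 1.041 V.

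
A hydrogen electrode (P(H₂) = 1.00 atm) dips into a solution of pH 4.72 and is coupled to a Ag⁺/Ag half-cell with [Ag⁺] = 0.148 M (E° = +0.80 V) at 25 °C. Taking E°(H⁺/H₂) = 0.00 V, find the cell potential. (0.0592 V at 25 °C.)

The Ag⁺/Ag couple is the cathode, so E°_cell = 0.80 V; n = 2.
[H⁺] = 10^(−4.72) = 1.9 × 10^-5 M, and Q = [H⁺]^2 / ([Ag⁺]^2·P(H₂)) = 1.66 × 10^-8.
E = E° − (0.0592/2) log Q = 0.80 − (0.0592/2)(-7.781) = 1.030 V.

1.03 V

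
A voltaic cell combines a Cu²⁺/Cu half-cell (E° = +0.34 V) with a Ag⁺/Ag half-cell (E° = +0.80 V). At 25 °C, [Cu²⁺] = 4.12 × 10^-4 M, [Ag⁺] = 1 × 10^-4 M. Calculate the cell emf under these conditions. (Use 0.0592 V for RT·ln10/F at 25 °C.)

The Ag⁺/Ag couple has the higher reduction potential and acts as the cathode, so E°_cell = +0.80 − (+0.34) = 0.46 V.
Balancing electrons gives n = 2; the reaction quotient is Q = [Cu²⁺]/[Ag⁺]^2 = 4.12 × 10^4.
At 25 °C, E = E° − (0.0592/n) log Q = 0.46 − (0.0592/2)(4.615) = 0.460 − 0.137 = 0.323 V.

0.323 V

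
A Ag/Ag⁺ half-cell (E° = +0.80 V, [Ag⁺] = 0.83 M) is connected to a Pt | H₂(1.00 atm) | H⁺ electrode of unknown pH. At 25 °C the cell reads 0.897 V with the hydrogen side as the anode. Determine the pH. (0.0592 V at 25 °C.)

E°_cell = 0.80 V and n = 2.
log Q = n(E° − E)/0.0592 = 2×(0.80 − 0.897)/0.0592 = -3.277.
With Q = [H⁺]^2 / ([Ag⁺]^2·P(H₂)), solving for [H⁺] gives log[H⁺] = -1.719, so pH = 1.72.

pH = 1.72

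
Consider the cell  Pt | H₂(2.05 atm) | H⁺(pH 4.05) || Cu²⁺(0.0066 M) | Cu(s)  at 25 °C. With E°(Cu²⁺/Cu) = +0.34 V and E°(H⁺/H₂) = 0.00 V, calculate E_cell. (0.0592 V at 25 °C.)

0.52 V

The Cu²⁺/Cu couple is the cathode, so E°_cell = 0.34 V; n = 2.
[H⁺] = 10^(−4.05) = 8.9 × 10^-5 M, and Q = [H⁺]^2 / ([Cu²⁺]·P(H₂)) = 5.87 × 10^-7.
E = E° − (0.0592/2) log Q = 0.34 − (0.0592/2)(-6.231) = 0.524 V.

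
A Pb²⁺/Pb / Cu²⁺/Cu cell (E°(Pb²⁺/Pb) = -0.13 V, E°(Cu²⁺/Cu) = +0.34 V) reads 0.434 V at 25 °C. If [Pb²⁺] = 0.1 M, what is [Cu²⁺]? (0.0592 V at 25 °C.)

0.0061 M

From the Nernst equation, log Q = n(E° − E)/0.0592 = 2(0.47 − 0.434)/0.0592 = 1.216, so Q = 16.5.
With Q = [Pb²⁺]/[Cu²⁺] and the known concentrations, [Cu²⁺] in the denominator gives [Cu²⁺] = 0.0061 M.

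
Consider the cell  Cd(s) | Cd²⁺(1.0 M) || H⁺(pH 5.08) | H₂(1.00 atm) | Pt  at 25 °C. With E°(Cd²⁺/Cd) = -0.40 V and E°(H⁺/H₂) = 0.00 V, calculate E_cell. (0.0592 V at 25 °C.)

The hydrogen couple is the cathode, so E°_cell = 0.40 V; n = 2.
[H⁺] = 10^(−5.08) = 8.3 × 10^-6 M, and Q = [Cd²⁺]·P(H₂) / [H⁺]^2 = 1.45 × 10^10.
E = E° − (0.0592/2) log Q = 0.40 − (0.0592/2)(10.160) = 0.099 V.

0.099 V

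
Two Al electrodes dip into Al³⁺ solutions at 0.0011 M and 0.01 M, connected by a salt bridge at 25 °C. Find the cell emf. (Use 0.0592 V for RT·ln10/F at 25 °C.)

0.019 V

Both half-cells are Al³⁺/Al, so E°_cell = 0. The concentrated side is the cathode; the cell reaction moves Al³⁺ from high to low concentration with n = 3.
Q = [Al³⁺]_dilute/[Al³⁺]_conc = 0.0011/0.01 = 0.110.
E = 0 − (0.0592/3) log Q = −(0.0592/3)(-0.959) = 0.0189 V.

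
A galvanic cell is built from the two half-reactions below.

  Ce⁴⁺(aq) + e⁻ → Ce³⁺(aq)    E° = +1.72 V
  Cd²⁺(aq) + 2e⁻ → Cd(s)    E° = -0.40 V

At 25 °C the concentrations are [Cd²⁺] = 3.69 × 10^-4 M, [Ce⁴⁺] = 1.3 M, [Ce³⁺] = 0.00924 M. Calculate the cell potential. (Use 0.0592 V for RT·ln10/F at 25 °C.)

The Ce⁴⁺/Ce³⁺ couple has the higher reduction potential and acts as the cathode, so E°_cell = +1.72 − (-0.40) = 2.12 V.
Balancing electrons gives n = 2; the reaction quotient is Q = [Cd²⁺]·[Ce³⁺]^2/[Ce⁴⁺]^2 = 1.86 × 10^-8.
At 25 °C, E = E° − (0.0592/n) log Q = 2.12 − (0.0592/2)(-7.730) = 2.120 + 0.229 = 2.349 V.

2.35 V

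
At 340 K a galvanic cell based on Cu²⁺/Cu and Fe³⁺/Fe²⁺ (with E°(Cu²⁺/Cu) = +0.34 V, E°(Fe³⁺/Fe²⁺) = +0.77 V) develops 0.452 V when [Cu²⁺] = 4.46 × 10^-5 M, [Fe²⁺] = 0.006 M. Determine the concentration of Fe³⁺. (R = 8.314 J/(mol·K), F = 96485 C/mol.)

8.5 × 10^-5 M

From the Nernst equation, ln Q = nF(E° − E)/RT = 2×96485×(0.43 − 0.452)/(8.314×340) = -1.502, so Q = 0.223.
With Q = [Cu²⁺]·[Fe²⁺]^2/[Fe³⁺]^2 and the known concentrations, [Fe³⁺]^2 in the denominator gives [Fe³⁺] = 8.5 × 10^-5 M.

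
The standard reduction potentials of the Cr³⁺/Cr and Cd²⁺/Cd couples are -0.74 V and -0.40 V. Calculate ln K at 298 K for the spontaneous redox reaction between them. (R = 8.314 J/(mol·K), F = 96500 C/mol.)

E°_cell = -0.40 − (-0.74) = 0.34 V, with n = 6 electrons transferred.
At equilibrium E = 0, so the Nernst equation gives ln K = nFE°/RT = (6)(96500)(0.34)/((8.314)(298)) = 79.46.

ln K = 79.5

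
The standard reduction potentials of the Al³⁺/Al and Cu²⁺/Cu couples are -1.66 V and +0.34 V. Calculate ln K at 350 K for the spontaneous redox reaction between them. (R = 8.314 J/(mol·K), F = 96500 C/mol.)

ln K = 398.0

E°_cell = +0.34 − (-1.66) = 2.00 V, with n = 6 electrons transferred.
At equilibrium E = 0, so the Nernst equation gives ln K = nFE°/RT = (6)(96500)(2.00)/((8.314)(350)) = 397.95.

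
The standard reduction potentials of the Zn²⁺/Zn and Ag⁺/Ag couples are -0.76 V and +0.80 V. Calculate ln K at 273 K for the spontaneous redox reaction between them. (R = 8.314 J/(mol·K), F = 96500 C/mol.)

E°_cell = +0.80 − (-0.76) = 1.56 V, with n = 2 electrons transferred.
At equilibrium E = 0, so the Nernst equation gives ln K = nFE°/RT = (2)(96500)(1.56)/((8.314)(273)) = 132.65.

ln K = 132.7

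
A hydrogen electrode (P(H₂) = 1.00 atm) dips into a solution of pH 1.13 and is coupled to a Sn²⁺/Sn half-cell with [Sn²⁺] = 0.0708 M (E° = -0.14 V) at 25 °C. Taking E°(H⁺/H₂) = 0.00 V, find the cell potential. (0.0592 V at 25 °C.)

The hydrogen couple is the cathode, so E°_cell = 0.14 V; n = 2.
[H⁺] = 10^(−1.13) = 0.074 M, and Q = [Sn²⁺]·P(H₂) / [H⁺]^2 = 12.9.
E = E° − (0.0592/2) log Q = 0.14 − (0.0592/2)(1.110) = 0.107 V.

0.11 V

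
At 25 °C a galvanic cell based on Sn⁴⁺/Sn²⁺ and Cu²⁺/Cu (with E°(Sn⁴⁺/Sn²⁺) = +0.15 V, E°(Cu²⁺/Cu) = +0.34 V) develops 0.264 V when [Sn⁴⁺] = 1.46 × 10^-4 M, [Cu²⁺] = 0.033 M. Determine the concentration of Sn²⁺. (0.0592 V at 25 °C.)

1.4 M

From the Nernst equation, log Q = n(E° − E)/0.0592 = 2(0.19 − 0.264)/0.0592 = -2.500, so Q = 0.00316.
With Q = [Sn⁴⁺]/([Sn²⁺]·[Cu²⁺]) and the known concentrations, [Sn²⁺] in the denominator gives [Sn²⁺] = 1.4 M.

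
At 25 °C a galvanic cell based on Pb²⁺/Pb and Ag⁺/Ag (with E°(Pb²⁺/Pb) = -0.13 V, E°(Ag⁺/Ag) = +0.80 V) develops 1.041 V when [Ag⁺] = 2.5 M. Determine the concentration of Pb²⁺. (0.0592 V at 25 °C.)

From the Nernst equation, log Q = n(E° − E)/0.0592 = 2(0.93 − 1.041)/0.0592 = -3.750, so Q = 1.78 × 10^-4.
With Q = [Pb²⁺]/[Ag⁺]^2 and the known concentrations, [Pb²⁺] in the numerator gives [Pb²⁺] = 0.0011 M.

0.0011 M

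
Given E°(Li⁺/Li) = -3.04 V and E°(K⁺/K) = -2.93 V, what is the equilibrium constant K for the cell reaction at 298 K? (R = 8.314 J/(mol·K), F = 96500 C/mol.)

73

E°_cell = -2.93 − (-3.04) = 0.11 V, with n = 1 electron transferred.
At equilibrium E = 0, so the Nernst equation gives ln K = nFE°/RT = (1)(96500)(0.11)/((8.314)(298)) = 4.28.
K = e^4.28 = 73.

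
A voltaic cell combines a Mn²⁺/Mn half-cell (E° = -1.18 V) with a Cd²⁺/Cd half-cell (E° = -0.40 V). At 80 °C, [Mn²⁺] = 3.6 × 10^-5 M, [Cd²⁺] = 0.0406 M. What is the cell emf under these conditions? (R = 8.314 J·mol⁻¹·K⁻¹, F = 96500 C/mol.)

The Cd²⁺/Cd couple has the higher reduction potential and acts as the cathode, so E°_cell = -0.40 − (-1.18) = 0.78 V.
Balancing electrons gives n = 2; the reaction quotient is Q = [Mn²⁺]/[Cd²⁺] = 8.87 × 10^-4.
E = E° − (RT/nF) ln Q = 0.78 − (8.314×353)/(2×96500) × (-7.028) = 0.780 + 0.107 = 0.887 V.

0.887 V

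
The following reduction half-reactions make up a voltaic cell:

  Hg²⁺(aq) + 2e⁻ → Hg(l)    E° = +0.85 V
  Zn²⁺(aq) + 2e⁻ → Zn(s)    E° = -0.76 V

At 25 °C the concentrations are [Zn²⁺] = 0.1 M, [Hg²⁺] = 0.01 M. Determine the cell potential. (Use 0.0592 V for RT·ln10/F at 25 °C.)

1.58 V

The Hg²⁺/Hg couple has the higher reduction potential and acts as the cathode, so E°_cell = +0.85 − (-0.76) = 1.61 V.
Balancing electrons gives n = 2; the reaction quotient is Q = [Zn²⁺]/[Hg²⁺] = 10.0.
At 25 °C, E = E° − (0.0592/n) log Q = 1.61 − (0.0592/2)(1.000) = 1.610 − 0.030 = 1.580 V.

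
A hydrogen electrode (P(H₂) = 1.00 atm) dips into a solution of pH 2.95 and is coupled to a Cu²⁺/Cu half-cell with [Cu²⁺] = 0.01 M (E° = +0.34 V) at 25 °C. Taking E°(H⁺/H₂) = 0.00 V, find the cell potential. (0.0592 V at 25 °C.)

The Cu²⁺/Cu couple is the cathode, so E°_cell = 0.34 V; n = 2.
[H⁺] = 10^(−2.95) = 0.0011 M, and Q = [H⁺]^2 / ([Cu²⁺]·P(H₂)) = 1.26 × 10^-4.
E = E° − (0.0592/2) log Q = 0.34 − (0.0592/2)(-3.900) = 0.455 V.

0.46 V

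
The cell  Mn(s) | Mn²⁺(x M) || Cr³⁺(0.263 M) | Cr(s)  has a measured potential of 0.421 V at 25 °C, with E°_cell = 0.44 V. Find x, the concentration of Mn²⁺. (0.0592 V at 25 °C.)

1.8 M

From the Nernst equation, log Q = n(E° − E)/0.0592 = 6(0.44 − 0.421)/0.0592 = 1.926, so Q = 84.3.
With Q = [Mn²⁺]^3/[Cr³⁺]^2 and the known concentrations, [Mn²⁺]^3 in the numerator gives [Mn²⁺] = 1.8 M.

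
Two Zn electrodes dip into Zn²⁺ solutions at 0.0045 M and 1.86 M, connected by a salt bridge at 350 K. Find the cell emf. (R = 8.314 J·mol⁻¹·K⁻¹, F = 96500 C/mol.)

0.091 V

Both half-cells are Zn²⁺/Zn, so E°_cell = 0. The concentrated side is the cathode; the cell reaction moves Zn²⁺ from high to low concentration with n = 2.
Q = [Zn²⁺]_dilute/[Zn²⁺]_conc = 0.0045/1.86 = 0.00242.
E = 0 − (RT/nF) ln Q = −((8.314×350)/(2×96500))(-6.024) = 0.0908 V.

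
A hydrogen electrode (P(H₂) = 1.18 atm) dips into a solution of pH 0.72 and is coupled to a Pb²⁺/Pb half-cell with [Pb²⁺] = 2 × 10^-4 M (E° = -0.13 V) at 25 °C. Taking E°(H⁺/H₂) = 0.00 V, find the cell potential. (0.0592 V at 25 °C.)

The hydrogen couple is the cathode, so E°_cell = 0.13 V; n = 2.
[H⁺] = 10^(−0.72) = 0.19 M, and Q = [Pb²⁺]·P(H₂) / [H⁺]^2 = 0.00650.
E = E° − (0.0592/2) log Q = 0.13 − (0.0592/2)(-2.187) = 0.195 V.

0.19 V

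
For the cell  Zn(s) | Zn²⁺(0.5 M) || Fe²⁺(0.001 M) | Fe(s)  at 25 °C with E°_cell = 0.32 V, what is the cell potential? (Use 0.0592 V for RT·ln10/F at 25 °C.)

0.240 V

Balancing electrons gives n = 2; the reaction quotient is Q = [Zn²⁺]/[Fe²⁺] = 500.
At 25 °C, E = E° − (0.0592/n) log Q = 0.32 − (0.0592/2)(2.699) = 0.320 − 0.080 = 0.240 V.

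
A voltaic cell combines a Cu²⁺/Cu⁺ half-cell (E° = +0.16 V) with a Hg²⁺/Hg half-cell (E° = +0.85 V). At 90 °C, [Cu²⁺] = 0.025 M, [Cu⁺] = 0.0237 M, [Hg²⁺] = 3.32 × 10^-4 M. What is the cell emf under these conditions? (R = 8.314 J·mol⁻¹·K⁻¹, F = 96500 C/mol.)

0.563 V

The Hg²⁺/Hg couple has the higher reduction potential and acts as the cathode, so E°_cell = +0.85 − (+0.16) = 0.69 V.
Balancing electrons gives n = 2; the reaction quotient is Q = [Cu²⁺]^2/([Cu⁺]^2·[Hg²⁺]) = 3350.
E = E° − (RT/nF) ln Q = 0.69 − (8.314×363)/(2×96500) × (8.117) = 0.690 − 0.127 = 0.563 V.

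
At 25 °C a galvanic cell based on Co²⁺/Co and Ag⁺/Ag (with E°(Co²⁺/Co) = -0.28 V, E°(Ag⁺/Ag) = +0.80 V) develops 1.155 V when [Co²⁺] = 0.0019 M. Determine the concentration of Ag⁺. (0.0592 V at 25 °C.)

From the Nernst equation, log Q = n(E° − E)/0.0592 = 2(1.08 − 1.155)/0.0592 = -2.534, so Q = 0.00293.
With Q = [Co²⁺]/[Ag⁺]^2 and the known concentrations, [Ag⁺]^2 in the denominator gives [Ag⁺] = 0.81 M.

0.81 M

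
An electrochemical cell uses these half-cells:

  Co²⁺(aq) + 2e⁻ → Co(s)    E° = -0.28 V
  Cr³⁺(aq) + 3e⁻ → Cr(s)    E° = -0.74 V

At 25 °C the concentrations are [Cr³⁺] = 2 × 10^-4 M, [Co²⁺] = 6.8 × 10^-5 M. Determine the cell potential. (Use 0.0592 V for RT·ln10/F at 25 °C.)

The Co²⁺/Co couple has the higher reduction potential and acts as the cathode, so E°_cell = -0.28 − (-0.74) = 0.46 V.
Balancing electrons gives n = 6; the reaction quotient is Q = [Cr³⁺]^2/[Co²⁺]^3 = 1.27 × 10^5.
At 25 °C, E = E° − (0.0592/n) log Q = 0.46 − (0.0592/6)(5.105) = 0.460 − 0.050 = 0.410 V.

0.410 V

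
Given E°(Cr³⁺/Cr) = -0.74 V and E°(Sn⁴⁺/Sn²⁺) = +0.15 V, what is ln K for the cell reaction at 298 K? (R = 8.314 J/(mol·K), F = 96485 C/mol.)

E°_cell = +0.15 − (-0.74) = 0.89 V, with n = 6 electrons transferred.
At equilibrium E = 0, so the Nernst equation gives ln K = nFE°/RT = (6)(96485)(0.89)/((8.314)(298)) = 207.96.

ln K = 208.0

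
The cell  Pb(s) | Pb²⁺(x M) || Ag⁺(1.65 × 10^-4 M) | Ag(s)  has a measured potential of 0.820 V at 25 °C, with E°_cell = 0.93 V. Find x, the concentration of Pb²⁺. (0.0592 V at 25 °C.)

From the Nernst equation, log Q = n(E° − E)/0.0592 = 2(0.93 − 0.820)/0.0592 = 3.716, so Q = 5200.
With Q = [Pb²⁺]/[Ag⁺]^2 and the known concentrations, [Pb²⁺] in the numerator gives [Pb²⁺] = 1.4 × 10^-4 M.

1.4 × 10^-4 M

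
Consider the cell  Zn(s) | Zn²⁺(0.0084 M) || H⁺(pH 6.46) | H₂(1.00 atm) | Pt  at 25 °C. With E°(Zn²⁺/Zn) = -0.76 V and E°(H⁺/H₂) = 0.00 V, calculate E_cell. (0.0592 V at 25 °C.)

0.44 V

The hydrogen couple is the cathode, so E°_cell = 0.76 V; n = 2.
[H⁺] = 10^(−6.46) = 3.5 × 10^-7 M, and Q = [Zn²⁺]·P(H₂) / [H⁺]^2 = 6.99 × 10^10.
E = E° − (0.0592/2) log Q = 0.76 − (0.0592/2)(10.844) = 0.439 V.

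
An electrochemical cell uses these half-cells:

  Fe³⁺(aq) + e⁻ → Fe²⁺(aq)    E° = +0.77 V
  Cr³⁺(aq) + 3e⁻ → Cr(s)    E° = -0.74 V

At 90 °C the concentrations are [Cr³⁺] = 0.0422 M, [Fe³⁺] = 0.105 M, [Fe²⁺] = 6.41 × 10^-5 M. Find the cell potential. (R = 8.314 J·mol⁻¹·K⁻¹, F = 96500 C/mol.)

The Fe³⁺/Fe²⁺ couple has the higher reduction potential and acts as the cathode, so E°_cell = +0.77 − (-0.74) = 1.51 V.
Balancing electrons gives n = 3; the reaction quotient is Q = [Cr³⁺]·[Fe²⁺]^3/[Fe³⁺]^3 = 9.6 × 10^-12.
E = E° − (RT/nF) ln Q = 1.51 − (8.314×363)/(3×96500) × (-25.369) = 1.510 + 0.264 = 1.774 V.

1.77 V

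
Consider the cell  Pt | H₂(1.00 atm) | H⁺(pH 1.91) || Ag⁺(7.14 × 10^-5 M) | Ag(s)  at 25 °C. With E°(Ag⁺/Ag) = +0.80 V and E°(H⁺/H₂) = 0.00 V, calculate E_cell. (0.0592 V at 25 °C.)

0.67 V

The Ag⁺/Ag couple is the cathode, so E°_cell = 0.80 V; n = 2.
[H⁺] = 10^(−1.91) = 0.012 M, and Q = [H⁺]^2 / ([Ag⁺]^2·P(H₂)) = 2.97 × 10^4.
E = E° − (0.0592/2) log Q = 0.80 − (0.0592/2)(4.473) = 0.668 V.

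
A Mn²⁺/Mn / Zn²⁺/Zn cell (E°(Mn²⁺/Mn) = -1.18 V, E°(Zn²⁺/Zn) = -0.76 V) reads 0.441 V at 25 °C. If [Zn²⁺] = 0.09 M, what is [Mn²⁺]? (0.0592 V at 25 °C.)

From the Nernst equation, log Q = n(E° − E)/0.0592 = 2(0.42 − 0.441)/0.0592 = -0.709, so Q = 0.195.
With Q = [Mn²⁺]/[Zn²⁺] and the known concentrations, [Mn²⁺] in the numerator gives [Mn²⁺] = 0.018 M.

0.018 M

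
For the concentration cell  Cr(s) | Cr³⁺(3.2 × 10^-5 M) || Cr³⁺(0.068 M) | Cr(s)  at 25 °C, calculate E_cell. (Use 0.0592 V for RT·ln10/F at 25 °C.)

0.066 V

Both half-cells are Cr³⁺/Cr, so E°_cell = 0. The concentrated side is the cathode; the cell reaction moves Cr³⁺ from high to low concentration with n = 3.
Q = [Cr³⁺]_dilute/[Cr³⁺]_conc = 3.2 × 10^-5/0.068 = 4.71 × 10^-4.
E = 0 − (0.0592/3) log Q = −(0.0592/3)(-3.327) = 0.0657 V.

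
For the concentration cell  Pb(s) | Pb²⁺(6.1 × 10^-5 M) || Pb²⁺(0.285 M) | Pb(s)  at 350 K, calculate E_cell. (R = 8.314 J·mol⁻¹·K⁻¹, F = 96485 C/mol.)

0.13 V

Both half-cells are Pb²⁺/Pb, so E°_cell = 0. The concentrated side is the cathode; the cell reaction moves Pb²⁺ from high to low concentration with n = 2.
Q = [Pb²⁺]_dilute/[Pb²⁺]_conc = 6.1 × 10^-5/0.285 = 2.14 × 10^-4.
E = 0 − (RT/nF) ln Q = −((8.314×350)/(2×96485))(-8.449) = 0.1274 V.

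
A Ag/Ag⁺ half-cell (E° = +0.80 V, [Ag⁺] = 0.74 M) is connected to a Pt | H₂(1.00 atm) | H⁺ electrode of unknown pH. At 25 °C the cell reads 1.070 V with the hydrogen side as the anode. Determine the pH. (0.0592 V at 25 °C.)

pH = 4.69

E°_cell = 0.80 V and n = 2.
log Q = n(E° − E)/0.0592 = 2×(0.80 − 1.070)/0.0592 = -9.122.
With Q = [H⁺]^2 / ([Ag⁺]^2·P(H₂)), solving for [H⁺] gives log[H⁺] = -4.692, so pH = 4.69.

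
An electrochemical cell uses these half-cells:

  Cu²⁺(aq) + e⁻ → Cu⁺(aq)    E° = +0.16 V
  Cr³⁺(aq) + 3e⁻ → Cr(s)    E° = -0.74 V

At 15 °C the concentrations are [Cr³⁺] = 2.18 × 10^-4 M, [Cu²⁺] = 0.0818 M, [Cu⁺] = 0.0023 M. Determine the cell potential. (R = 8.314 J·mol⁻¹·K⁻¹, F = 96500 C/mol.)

1.06 V

The Cu²⁺/Cu⁺ couple has the higher reduction potential and acts as the cathode, so E°_cell = +0.16 − (-0.74) = 0.90 V.
Balancing electrons gives n = 3; the reaction quotient is Q = [Cr³⁺]·[Cu⁺]^3/[Cu²⁺]^3 = 4.85 × 10^-9.
E = E° − (RT/nF) ln Q = 0.90 − (8.314×288)/(3×96500) × (-19.145) = 0.900 + 0.158 = 1.058 V.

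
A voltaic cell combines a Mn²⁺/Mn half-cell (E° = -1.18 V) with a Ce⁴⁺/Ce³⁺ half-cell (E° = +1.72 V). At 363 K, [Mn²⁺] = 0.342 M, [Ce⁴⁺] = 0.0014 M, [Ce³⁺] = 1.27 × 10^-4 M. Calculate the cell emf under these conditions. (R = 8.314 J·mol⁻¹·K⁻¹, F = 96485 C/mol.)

2.99 V

The Ce⁴⁺/Ce³⁺ couple has the higher reduction potential and acts as the cathode, so E°_cell = +1.72 − (-1.18) = 2.90 V.
Balancing electrons gives n = 2; the reaction quotient is Q = [Mn²⁺]·[Ce³⁺]^2/[Ce⁴⁺]^2 = 0.00281.
E = E° − (RT/nF) ln Q = 2.90 − (8.314×363)/(2×96485) × (-5.873) = 2.900 + 0.092 = 2.992 V.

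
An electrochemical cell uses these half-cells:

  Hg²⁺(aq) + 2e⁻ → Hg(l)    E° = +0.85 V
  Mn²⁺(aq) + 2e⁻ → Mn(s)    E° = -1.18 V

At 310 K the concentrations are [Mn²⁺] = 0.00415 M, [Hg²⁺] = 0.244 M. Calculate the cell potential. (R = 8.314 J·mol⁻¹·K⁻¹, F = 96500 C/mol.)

The Hg²⁺/Hg couple has the higher reduction potential and acts as the cathode, so E°_cell = +0.85 − (-1.18) = 2.03 V.
Balancing electrons gives n = 2; the reaction quotient is Q = [Mn²⁺]/[Hg²⁺] = 0.0170.
E = E° − (RT/nF) ln Q = 2.03 − (8.314×310)/(2×96500) × (-4.074) = 2.030 + 0.054 = 2.084 V.

2.08 V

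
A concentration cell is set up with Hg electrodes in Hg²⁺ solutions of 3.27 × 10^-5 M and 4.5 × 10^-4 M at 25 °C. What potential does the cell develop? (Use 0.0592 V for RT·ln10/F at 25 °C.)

Both half-cells are Hg²⁺/Hg, so E°_cell = 0. The concentrated side is the cathode; the cell reaction moves Hg²⁺ from high to low concentration with n = 2.
Q = [Hg²⁺]_dilute/[Hg²⁺]_conc = 3.27 × 10^-5/4.5 × 10^-4 = 0.0727.
E = 0 − (0.0592/2) log Q = −(0.0592/2)(-1.139) = 0.0337 V.

0.034 V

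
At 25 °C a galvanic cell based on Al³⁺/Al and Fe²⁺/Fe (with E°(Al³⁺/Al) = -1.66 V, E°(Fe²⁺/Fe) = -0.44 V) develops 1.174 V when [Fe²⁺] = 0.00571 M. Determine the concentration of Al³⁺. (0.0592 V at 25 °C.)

From the Nernst equation, log Q = n(E° − E)/0.0592 = 6(1.22 − 1.174)/0.0592 = 4.662, so Q = 4.59 × 10^4.
With Q = [Al³⁺]^2/[Fe²⁺]^3 and the known concentrations, [Al³⁺]^2 in the numerator gives [Al³⁺] = 0.092 M.

0.092 M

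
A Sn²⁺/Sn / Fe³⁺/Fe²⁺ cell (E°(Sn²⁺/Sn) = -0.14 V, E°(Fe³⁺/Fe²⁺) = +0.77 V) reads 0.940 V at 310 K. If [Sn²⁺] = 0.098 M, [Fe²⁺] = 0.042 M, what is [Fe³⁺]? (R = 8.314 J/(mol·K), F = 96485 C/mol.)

0.04 M

From the Nernst equation, ln Q = nF(E° − E)/RT = 2×96485×(0.91 − 0.940)/(8.314×310) = -2.246, so Q = 0.106.
With Q = [Sn²⁺]·[Fe²⁺]^2/[Fe³⁺]^2 and the known concentrations, [Fe³⁺]^2 in the denominator gives [Fe³⁺] = 0.04 M.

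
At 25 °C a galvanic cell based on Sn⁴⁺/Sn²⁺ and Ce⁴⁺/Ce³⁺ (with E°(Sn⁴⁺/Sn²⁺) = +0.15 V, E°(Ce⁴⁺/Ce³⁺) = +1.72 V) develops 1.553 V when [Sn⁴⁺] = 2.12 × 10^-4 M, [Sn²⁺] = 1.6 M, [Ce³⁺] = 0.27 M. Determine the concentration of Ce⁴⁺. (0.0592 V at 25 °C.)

0.0016 M

From the Nernst equation, log Q = n(E° − E)/0.0592 = 2(1.57 − 1.553)/0.0592 = 0.574, so Q = 3.75.
With Q = [Sn⁴⁺]·[Ce³⁺]^2/([Sn²⁺]·[Ce⁴⁺]^2) and the known concentrations, [Ce⁴⁺]^2 in the denominator gives [Ce⁴⁺] = 0.0016 M.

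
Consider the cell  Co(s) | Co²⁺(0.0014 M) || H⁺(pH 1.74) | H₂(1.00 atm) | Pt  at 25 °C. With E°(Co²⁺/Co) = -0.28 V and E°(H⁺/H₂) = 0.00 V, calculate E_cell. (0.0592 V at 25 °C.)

The hydrogen couple is the cathode, so E°_cell = 0.28 V; n = 2.
[H⁺] = 10^(−1.74) = 0.018 M, and Q = [Co²⁺]·P(H₂) / [H⁺]^2 = 4.23.
E = E° − (0.0592/2) log Q = 0.28 − (0.0592/2)(0.626) = 0.261 V.

0.26 V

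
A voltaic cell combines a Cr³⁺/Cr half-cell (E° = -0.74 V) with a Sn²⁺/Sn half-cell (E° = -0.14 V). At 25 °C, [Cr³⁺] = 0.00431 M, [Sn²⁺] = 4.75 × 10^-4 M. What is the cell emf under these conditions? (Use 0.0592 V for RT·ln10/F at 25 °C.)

0.548 V

The Sn²⁺/Sn couple has the higher reduction potential and acts as the cathode, so E°_cell = -0.14 − (-0.74) = 0.60 V.
Balancing electrons gives n = 6; the reaction quotient is Q = [Cr³⁺]^2/[Sn²⁺]^3 = 1.73 × 10^5.
At 25 °C, E = E° − (0.0592/n) log Q = 0.60 − (0.0592/6)(5.239) = 0.600 − 0.052 = 0.548 V.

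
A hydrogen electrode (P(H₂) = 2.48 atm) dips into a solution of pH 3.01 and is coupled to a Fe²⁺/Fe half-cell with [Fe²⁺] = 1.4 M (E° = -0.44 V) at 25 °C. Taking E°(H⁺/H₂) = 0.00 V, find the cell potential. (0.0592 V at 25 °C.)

0.25 V

The hydrogen couple is the cathode, so E°_cell = 0.44 V; n = 2.
[H⁺] = 10^(−3.01) = 9.8 × 10^-4 M, and Q = [Fe²⁺]·P(H₂) / [H⁺]^2 = 3.64 × 10^6.
E = E° − (0.0592/2) log Q = 0.44 − (0.0592/2)(6.561) = 0.246 V.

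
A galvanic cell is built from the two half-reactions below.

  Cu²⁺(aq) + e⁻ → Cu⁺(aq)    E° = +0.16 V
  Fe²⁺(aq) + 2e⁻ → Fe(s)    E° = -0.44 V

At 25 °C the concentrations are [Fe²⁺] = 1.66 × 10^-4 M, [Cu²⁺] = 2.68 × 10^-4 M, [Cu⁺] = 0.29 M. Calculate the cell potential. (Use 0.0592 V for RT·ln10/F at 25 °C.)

The Cu²⁺/Cu⁺ couple has the higher reduction potential and acts as the cathode, so E°_cell = +0.16 − (-0.44) = 0.60 V.
Balancing electrons gives n = 2; the reaction quotient is Q = [Fe²⁺]·[Cu⁺]^2/[Cu²⁺]^2 = 194.
At 25 °C, E = E° − (0.0592/n) log Q = 0.60 − (0.0592/2)(2.289) = 0.600 − 0.068 = 0.532 V.

0.532 V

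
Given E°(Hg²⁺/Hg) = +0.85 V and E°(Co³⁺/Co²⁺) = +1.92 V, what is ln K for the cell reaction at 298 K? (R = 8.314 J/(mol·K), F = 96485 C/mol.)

E°_cell = +1.92 − (+0.85) = 1.07 V, with n = 2 electrons transferred.
At equilibrium E = 0, so the Nernst equation gives ln K = nFE°/RT = (2)(96485)(1.07)/((8.314)(298)) = 83.34.

ln K = 83.3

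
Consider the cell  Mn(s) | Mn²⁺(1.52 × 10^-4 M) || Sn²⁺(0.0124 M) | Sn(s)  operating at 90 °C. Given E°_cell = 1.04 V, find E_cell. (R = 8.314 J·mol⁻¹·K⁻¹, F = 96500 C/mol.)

1.11 V

Balancing electrons gives n = 2; the reaction quotient is Q = [Mn²⁺]/[Sn²⁺] = 0.0123.
E = E° − (RT/nF) ln Q = 1.04 − (8.314×363)/(2×96500) × (-4.402) = 1.040 + 0.069 = 1.109 V.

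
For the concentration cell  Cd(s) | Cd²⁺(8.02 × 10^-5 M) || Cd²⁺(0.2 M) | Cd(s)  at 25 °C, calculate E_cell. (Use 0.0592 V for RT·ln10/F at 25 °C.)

0.10 V

Both half-cells are Cd²⁺/Cd, so E°_cell = 0. The concentrated side is the cathode; the cell reaction moves Cd²⁺ from high to low concentration with n = 2.
Q = [Cd²⁺]_dilute/[Cd²⁺]_conc = 8.02 × 10^-5/0.2 = 4.01 × 10^-4.
E = 0 − (0.0592/2) log Q = −(0.0592/2)(-3.397) = 0.1006 V.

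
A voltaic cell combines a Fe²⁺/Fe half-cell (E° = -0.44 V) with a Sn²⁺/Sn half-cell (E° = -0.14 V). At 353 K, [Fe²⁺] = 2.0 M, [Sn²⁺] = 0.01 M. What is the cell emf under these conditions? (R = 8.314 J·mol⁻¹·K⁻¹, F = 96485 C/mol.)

0.219 V

The Sn²⁺/Sn couple has the higher reduction potential and acts as the cathode, so E°_cell = -0.14 − (-0.44) = 0.30 V.
Balancing electrons gives n = 2; the reaction quotient is Q = [Fe²⁺]/[Sn²⁺] = 200.
E = E° − (RT/nF) ln Q = 0.30 − (8.314×353)/(2×96485) × (5.298) = 0.300 − 0.081 = 0.219 V.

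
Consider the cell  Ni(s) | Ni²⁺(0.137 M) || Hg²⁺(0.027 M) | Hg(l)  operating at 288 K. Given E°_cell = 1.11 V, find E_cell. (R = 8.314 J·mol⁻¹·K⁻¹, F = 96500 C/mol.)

1.09 V

Balancing electrons gives n = 2; the reaction quotient is Q = [Ni²⁺]/[Hg²⁺] = 5.07.
E = E° − (RT/nF) ln Q = 1.11 − (8.314×288)/(2×96500) × (1.624) = 1.110 − 0.020 = 1.090 V.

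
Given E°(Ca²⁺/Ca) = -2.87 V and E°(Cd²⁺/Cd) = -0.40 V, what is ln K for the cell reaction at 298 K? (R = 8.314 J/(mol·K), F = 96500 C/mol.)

ln K = 192.4

E°_cell = -0.40 − (-2.87) = 2.47 V, with n = 2 electrons transferred.
At equilibrium E = 0, so the Nernst equation gives ln K = nFE°/RT = (2)(96500)(2.47)/((8.314)(298)) = 192.41.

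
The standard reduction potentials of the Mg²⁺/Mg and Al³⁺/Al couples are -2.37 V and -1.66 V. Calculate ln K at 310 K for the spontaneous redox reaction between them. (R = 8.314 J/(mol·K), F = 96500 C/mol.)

E°_cell = -1.66 − (-2.37) = 0.71 V, with n = 6 electrons transferred.
At equilibrium E = 0, so the Nernst equation gives ln K = nFE°/RT = (6)(96500)(0.71)/((8.314)(310)) = 159.50.

ln K = 159.5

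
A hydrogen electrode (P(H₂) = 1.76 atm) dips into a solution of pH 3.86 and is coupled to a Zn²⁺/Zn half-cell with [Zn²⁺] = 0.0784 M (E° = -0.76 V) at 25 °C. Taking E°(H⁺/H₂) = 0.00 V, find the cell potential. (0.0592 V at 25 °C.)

0.56 V

The hydrogen couple is the cathode, so E°_cell = 0.76 V; n = 2.
[H⁺] = 10^(−3.86) = 1.4 × 10^-4 M, and Q = [Zn²⁺]·P(H₂) / [H⁺]^2 = 7.24 × 10^6.
E = E° − (0.0592/2) log Q = 0.76 − (0.0592/2)(6.860) = 0.557 V.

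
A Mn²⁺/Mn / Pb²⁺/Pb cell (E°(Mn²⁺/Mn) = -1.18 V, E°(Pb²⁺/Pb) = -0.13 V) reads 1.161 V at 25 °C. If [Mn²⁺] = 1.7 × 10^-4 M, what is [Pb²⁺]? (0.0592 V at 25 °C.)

0.96 M

From the Nernst equation, log Q = n(E° − E)/0.0592 = 2(1.05 − 1.161)/0.0592 = -3.750, so Q = 1.78 × 10^-4.
With Q = [Mn²⁺]/[Pb²⁺] and the known concentrations, [Pb²⁺] in the denominator gives [Pb²⁺] = 0.96 M.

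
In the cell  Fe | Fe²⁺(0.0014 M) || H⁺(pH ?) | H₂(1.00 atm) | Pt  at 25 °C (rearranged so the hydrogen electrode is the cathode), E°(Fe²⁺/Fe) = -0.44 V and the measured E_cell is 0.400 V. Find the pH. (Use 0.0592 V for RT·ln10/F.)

E°_cell = 0.44 V and n = 2.
log Q = n(E° − E)/0.0592 = 2×(0.44 − 0.400)/0.0592 = 1.351.
With Q = [Fe²⁺]·P(H₂) / [H⁺]^2, solving for [H⁺] gives log[H⁺] = -2.103, so pH = 2.10.

pH = 2.10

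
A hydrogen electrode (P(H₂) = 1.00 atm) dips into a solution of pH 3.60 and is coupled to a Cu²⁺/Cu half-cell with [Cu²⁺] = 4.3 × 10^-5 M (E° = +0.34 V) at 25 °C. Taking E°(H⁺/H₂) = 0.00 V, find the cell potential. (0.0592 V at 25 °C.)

The Cu²⁺/Cu couple is the cathode, so E°_cell = 0.34 V; n = 2.
[H⁺] = 10^(−3.60) = 2.5 × 10^-4 M, and Q = [H⁺]^2 / ([Cu²⁺]·P(H₂)) = 0.00147.
E = E° − (0.0592/2) log Q = 0.34 − (0.0592/2)(-2.833) = 0.424 V.

0.42 V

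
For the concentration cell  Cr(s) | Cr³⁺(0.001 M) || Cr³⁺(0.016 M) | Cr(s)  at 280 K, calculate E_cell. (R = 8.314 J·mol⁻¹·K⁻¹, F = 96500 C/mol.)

Both half-cells are Cr³⁺/Cr, so E°_cell = 0. The concentrated side is the cathode; the cell reaction moves Cr³⁺ from high to low concentration with n = 3.
Q = [Cr³⁺]_dilute/[Cr³⁺]_conc = 0.001/0.016 = 0.0625.
E = 0 − (RT/nF) ln Q = −((8.314×280)/(3×96500))(-2.773) = 0.0223 V.

0.022 V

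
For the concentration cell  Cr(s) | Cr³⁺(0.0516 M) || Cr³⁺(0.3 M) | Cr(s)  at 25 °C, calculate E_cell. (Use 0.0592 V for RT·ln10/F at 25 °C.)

0.015 V

Both half-cells are Cr³⁺/Cr, so E°_cell = 0. The concentrated side is the cathode; the cell reaction moves Cr³⁺ from high to low concentration with n = 3.
Q = [Cr³⁺]_dilute/[Cr³⁺]_conc = 0.0516/0.3 = 0.172.
E = 0 − (0.0592/3) log Q = −(0.0592/3)(-0.764) = 0.0151 V.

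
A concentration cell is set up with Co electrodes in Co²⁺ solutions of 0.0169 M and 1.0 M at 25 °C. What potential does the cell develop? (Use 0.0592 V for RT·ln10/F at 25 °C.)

0.052 V

Both half-cells are Co²⁺/Co, so E°_cell = 0. The concentrated side is the cathode; the cell reaction moves Co²⁺ from high to low concentration with n = 2.
Q = [Co²⁺]_dilute/[Co²⁺]_conc = 0.0169/1.0 = 0.0169.
E = 0 − (0.0592/2) log Q = −(0.0592/2)(-1.772) = 0.0525 V.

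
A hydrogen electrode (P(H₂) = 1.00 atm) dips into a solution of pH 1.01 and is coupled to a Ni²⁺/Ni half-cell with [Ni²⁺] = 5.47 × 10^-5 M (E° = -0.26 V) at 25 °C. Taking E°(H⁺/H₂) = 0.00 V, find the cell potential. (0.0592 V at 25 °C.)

The hydrogen couple is the cathode, so E°_cell = 0.26 V; n = 2.
[H⁺] = 10^(−1.01) = 0.098 M, and Q = [Ni²⁺]·P(H₂) / [H⁺]^2 = 0.00573.
E = E° − (0.0592/2) log Q = 0.26 − (0.0592/2)(-2.242) = 0.326 V.

0.33 V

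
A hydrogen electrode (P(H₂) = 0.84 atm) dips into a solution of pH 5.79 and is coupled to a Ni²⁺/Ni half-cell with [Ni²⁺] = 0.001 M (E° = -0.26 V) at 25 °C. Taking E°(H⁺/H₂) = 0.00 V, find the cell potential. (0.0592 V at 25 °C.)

0.008 V

The hydrogen couple is the cathode, so E°_cell = 0.26 V; n = 2.
[H⁺] = 10^(−5.79) = 1.6 × 10^-6 M, and Q = [Ni²⁺]·P(H₂) / [H⁺]^2 = 3.19 × 10^8.
E = E° − (0.0592/2) log Q = 0.26 − (0.0592/2)(8.504) = 0.008 V.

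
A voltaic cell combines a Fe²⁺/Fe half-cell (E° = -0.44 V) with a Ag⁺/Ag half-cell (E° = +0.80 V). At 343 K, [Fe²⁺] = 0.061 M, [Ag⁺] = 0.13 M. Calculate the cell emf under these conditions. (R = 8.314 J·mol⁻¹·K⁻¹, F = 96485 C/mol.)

The Ag⁺/Ag couple has the higher reduction potential and acts as the cathode, so E°_cell = +0.80 − (-0.44) = 1.24 V.
Balancing electrons gives n = 2; the reaction quotient is Q = [Fe²⁺]/[Ag⁺]^2 = 3.61.
E = E° − (RT/nF) ln Q = 1.24 − (8.314×343)/(2×96485) × (1.284) = 1.240 − 0.019 = 1.221 V.

1.22 V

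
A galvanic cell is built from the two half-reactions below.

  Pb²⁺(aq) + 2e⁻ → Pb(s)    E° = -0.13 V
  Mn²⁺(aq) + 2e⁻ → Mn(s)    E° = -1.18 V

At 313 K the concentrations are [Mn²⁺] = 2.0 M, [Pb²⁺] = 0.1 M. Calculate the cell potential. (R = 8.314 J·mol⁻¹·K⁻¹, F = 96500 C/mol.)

1.01 V

The Pb²⁺/Pb couple has the higher reduction potential and acts as the cathode, so E°_cell = -0.13 − (-1.18) = 1.05 V.
Balancing electrons gives n = 2; the reaction quotient is Q = [Mn²⁺]/[Pb²⁺] = 20.0.
E = E° − (RT/nF) ln Q = 1.05 − (8.314×313)/(2×96500) × (2.996) = 1.050 − 0.040 = 1.010 V.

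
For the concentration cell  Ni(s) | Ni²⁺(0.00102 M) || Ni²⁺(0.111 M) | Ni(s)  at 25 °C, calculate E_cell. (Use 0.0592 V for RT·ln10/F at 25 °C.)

0.060 V

Both half-cells are Ni²⁺/Ni, so E°_cell = 0. The concentrated side is the cathode; the cell reaction moves Ni²⁺ from high to low concentration with n = 2.
Q = [Ni²⁺]_dilute/[Ni²⁺]_conc = 0.00102/0.111 = 0.00919.
E = 0 − (0.0592/2) log Q = −(0.0592/2)(-2.037) = 0.0603 V.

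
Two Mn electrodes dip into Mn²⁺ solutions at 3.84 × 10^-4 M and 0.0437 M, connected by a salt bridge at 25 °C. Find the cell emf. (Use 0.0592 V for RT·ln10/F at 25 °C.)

Both half-cells are Mn²⁺/Mn, so E°_cell = 0. The concentrated side is the cathode; the cell reaction moves Mn²⁺ from high to low concentration with n = 2.
Q = [Mn²⁺]_dilute/[Mn²⁺]_conc = 3.84 × 10^-4/0.0437 = 0.00879.
E = 0 − (0.0592/2) log Q = −(0.0592/2)(-2.056) = 0.0609 V.

0.061 V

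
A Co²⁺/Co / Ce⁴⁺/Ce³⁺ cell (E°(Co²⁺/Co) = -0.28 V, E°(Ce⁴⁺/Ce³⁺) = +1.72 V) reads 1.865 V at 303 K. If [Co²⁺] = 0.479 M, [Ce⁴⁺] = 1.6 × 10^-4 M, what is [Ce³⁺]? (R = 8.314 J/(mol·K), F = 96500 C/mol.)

0.041 M

From the Nernst equation, ln Q = nF(E° − E)/RT = 2×96500×(2.00 − 1.865)/(8.314×303) = 10.343, so Q = 3.1 × 10^4.
With Q = [Co²⁺]·[Ce³⁺]^2/[Ce⁴⁺]^2 and the known concentrations, [Ce³⁺]^2 in the numerator gives [Ce³⁺] = 0.041 M.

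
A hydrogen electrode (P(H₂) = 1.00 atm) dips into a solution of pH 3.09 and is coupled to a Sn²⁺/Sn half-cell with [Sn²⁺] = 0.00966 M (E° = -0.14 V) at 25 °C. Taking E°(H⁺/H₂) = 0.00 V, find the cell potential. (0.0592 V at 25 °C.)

0.017 V

The hydrogen couple is the cathode, so E°_cell = 0.14 V; n = 2.
[H⁺] = 10^(−3.09) = 8.1 × 10^-4 M, and Q = [Sn²⁺]·P(H₂) / [H⁺]^2 = 1.46 × 10^4.
E = E° − (0.0592/2) log Q = 0.14 − (0.0592/2)(4.165) = 0.017 V.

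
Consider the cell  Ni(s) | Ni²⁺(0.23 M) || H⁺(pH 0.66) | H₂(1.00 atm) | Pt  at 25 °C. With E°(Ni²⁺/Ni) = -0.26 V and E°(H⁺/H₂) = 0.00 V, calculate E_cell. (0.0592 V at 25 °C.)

0.24 V

The hydrogen couple is the cathode, so E°_cell = 0.26 V; n = 2.
[H⁺] = 10^(−0.66) = 0.22 M, and Q = [Ni²⁺]·P(H₂) / [H⁺]^2 = 4.81.
E = E° − (0.0592/2) log Q = 0.26 − (0.0592/2)(0.682) = 0.240 V.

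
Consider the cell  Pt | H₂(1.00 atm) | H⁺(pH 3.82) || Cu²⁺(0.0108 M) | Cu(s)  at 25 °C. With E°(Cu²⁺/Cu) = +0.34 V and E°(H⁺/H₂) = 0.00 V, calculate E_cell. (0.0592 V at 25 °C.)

0.51 V

The Cu²⁺/Cu couple is the cathode, so E°_cell = 0.34 V; n = 2.
[H⁺] = 10^(−3.82) = 1.5 × 10^-4 M, and Q = [H⁺]^2 / ([Cu²⁺]·P(H₂)) = 2.12 × 10^-6.
E = E° − (0.0592/2) log Q = 0.34 − (0.0592/2)(-5.673) = 0.508 V.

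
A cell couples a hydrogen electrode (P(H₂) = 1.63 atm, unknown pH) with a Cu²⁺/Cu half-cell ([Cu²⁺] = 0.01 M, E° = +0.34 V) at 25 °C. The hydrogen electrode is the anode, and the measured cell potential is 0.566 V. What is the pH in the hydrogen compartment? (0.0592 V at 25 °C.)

pH = 4.71

E°_cell = 0.34 V and n = 2.
log Q = n(E° − E)/0.0592 = 2×(0.34 − 0.566)/0.0592 = -7.635.
With Q = [H⁺]^2 / ([Cu²⁺]·P(H₂)), solving for [H⁺] gives log[H⁺] = -4.711, so pH = 4.71.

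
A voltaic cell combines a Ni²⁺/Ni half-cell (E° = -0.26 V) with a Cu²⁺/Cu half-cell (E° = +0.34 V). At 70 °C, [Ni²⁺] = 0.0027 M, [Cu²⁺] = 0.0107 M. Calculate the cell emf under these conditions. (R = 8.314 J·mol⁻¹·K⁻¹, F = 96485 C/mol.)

The Cu²⁺/Cu couple has the higher reduction potential and acts as the cathode, so E°_cell = +0.34 − (-0.26) = 0.60 V.
Balancing electrons gives n = 2; the reaction quotient is Q = [Ni²⁺]/[Cu²⁺] = 0.252.
E = E° − (RT/nF) ln Q = 0.60 − (8.314×343)/(2×96485) × (-1.377) = 0.600 + 0.020 = 0.620 V.

0.620 V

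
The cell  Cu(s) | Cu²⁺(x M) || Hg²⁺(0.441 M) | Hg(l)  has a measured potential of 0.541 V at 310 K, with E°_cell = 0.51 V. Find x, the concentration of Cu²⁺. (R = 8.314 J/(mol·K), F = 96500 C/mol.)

0.043 M

From the Nernst equation, ln Q = nF(E° − E)/RT = 2×96500×(0.51 − 0.541)/(8.314×310) = -2.321, so Q = 0.0981.
With Q = [Cu²⁺]/[Hg²⁺] and the known concentrations, [Cu²⁺] in the numerator gives [Cu²⁺] = 0.043 M.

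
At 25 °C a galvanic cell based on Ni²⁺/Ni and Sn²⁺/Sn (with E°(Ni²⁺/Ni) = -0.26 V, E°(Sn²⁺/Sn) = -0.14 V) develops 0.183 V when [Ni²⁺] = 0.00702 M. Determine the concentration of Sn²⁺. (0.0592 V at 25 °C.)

0.94 M

From the Nernst equation, log Q = n(E° − E)/0.0592 = 2(0.12 − 0.183)/0.0592 = -2.128, so Q = 0.00744.
With Q = [Ni²⁺]/[Sn²⁺] and the known concentrations, [Sn²⁺] in the denominator gives [Sn²⁺] = 0.94 M.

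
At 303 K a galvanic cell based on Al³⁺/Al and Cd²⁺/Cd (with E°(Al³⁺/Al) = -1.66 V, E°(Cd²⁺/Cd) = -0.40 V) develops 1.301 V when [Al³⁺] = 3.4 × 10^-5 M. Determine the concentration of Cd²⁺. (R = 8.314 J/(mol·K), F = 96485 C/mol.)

0.024 M

From the Nernst equation, ln Q = nF(E° − E)/RT = 6×96485×(1.26 − 1.301)/(8.314×303) = -9.422, so Q = 8.09 × 10^-5.
With Q = [Al³⁺]^2/[Cd²⁺]^3 and the known concentrations, [Cd²⁺]^3 in the denominator gives [Cd²⁺] = 0.024 M.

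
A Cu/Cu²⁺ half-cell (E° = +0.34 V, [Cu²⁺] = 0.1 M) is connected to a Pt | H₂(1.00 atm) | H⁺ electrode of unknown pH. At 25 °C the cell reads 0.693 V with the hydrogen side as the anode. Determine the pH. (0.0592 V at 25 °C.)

pH = 6.46

E°_cell = 0.34 V and n = 2.
log Q = n(E° − E)/0.0592 = 2×(0.34 − 0.693)/0.0592 = -11.926.
With Q = [H⁺]^2 / ([Cu²⁺]·P(H₂)), solving for [H⁺] gives log[H⁺] = -6.463, so pH = 6.46.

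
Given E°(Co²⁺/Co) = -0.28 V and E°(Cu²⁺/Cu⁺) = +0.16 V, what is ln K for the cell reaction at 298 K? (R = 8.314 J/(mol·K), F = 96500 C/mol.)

ln K = 34.3

E°_cell = +0.16 − (-0.28) = 0.44 V, with n = 2 electrons transferred.
At equilibrium E = 0, so the Nernst equation gives ln K = nFE°/RT = (2)(96500)(0.44)/((8.314)(298)) = 34.28.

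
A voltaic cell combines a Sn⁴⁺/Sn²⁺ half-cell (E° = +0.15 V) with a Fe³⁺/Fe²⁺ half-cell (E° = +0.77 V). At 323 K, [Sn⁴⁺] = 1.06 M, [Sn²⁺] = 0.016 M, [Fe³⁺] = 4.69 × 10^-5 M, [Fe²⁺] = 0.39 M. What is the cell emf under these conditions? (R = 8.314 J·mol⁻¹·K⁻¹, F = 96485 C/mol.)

The Fe³⁺/Fe²⁺ couple has the higher reduction potential and acts as the cathode, so E°_cell = +0.77 − (+0.15) = 0.62 V.
Balancing electrons gives n = 2; the reaction quotient is Q = [Sn⁴⁺]·[Fe²⁺]^2/([Sn²⁺]·[Fe³⁺]^2) = 4.58 × 10^9.
E = E° − (RT/nF) ln Q = 0.62 − (8.314×323)/(2×96485) × (22.245) = 0.620 − 0.310 = 0.310 V.

0.310 V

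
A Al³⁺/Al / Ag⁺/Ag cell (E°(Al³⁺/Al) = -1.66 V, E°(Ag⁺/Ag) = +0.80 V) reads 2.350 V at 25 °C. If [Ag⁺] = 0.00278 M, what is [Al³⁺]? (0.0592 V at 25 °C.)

0.0081 M

From the Nernst equation, log Q = n(E° − E)/0.0592 = 3(2.46 − 2.350)/0.0592 = 5.574, so Q = 3.75 × 10^5.
With Q = [Al³⁺]/[Ag⁺]^3 and the known concentrations, [Al³⁺] in the numerator gives [Al³⁺] = 0.0081 M.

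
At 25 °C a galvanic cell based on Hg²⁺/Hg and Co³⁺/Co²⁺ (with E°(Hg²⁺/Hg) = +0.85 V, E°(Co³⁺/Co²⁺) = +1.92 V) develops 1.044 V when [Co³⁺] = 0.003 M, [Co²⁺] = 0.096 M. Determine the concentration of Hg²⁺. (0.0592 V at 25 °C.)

0.0074 M

From the Nernst equation, log Q = n(E° − E)/0.0592 = 2(1.07 − 1.044)/0.0592 = 0.878, so Q = 7.56.
With Q = [Hg²⁺]·[Co²⁺]^2/[Co³⁺]^2 and the known concentrations, [Hg²⁺] in the numerator gives [Hg²⁺] = 0.0074 M.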